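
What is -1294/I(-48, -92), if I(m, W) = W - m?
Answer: 647/22 ≈ 29.409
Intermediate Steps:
-1294/I(-48, -92) = -1294/(-92 - 1*(-48)) = -1294/(-92 + 48) = -1294/(-44) = -1294*(-1/44) = 647/22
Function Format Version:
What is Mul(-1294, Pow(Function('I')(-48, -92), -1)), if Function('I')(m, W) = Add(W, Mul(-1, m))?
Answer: Rational(647, 22) ≈ 29.409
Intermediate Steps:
Mul(-1294, Pow(Function('I')(-48, -92), -1)) = Mul(-1294, Pow(Add(-92, Mul(-1, -48)), -1)) = Mul(-1294, Pow(Add(-92, 48), -1)) = Mul(-1294, Pow(-44, -1)) = Mul(-1294, Rational(-1, 44)) = Rational(647, 22)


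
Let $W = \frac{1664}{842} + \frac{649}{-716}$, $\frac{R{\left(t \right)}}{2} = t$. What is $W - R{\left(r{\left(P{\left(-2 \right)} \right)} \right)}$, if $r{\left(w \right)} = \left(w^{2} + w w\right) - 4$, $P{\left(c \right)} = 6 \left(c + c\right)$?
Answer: $- \frac{691774573}{301436} \approx -2294.9$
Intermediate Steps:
$P{\left(c \right)} = 12 c$ ($P{\left(c \right)} = 6 \cdot 2 c = 12 c$)
$r{\left(w \right)} = -4 + 2 w^{2}$ ($r{\left(w \right)} = \left(w^{2} + w^{2}\right) - 4 = 2 w^{2} - 4 = -4 + 2 w^{2}$)
$R{\left(t \right)} = 2 t$
$W = \frac{322483}{301436}$ ($W = 1664 \cdot \frac{1}{842} + 649 \left(- \frac{1}{716}\right) = \frac{832}{421} - \frac{649}{716} = \frac{322483}{301436} \approx 1.0698$)
$W - R{\left(r{\left(P{\left(-2 \right)} \right)} \right)} = \frac{322483}{301436} - 2 \left(-4 + 2 \left(12 \left(-2\right)\right)^{2}\right) = \frac{322483}{301436} - 2 \left(-4 + 2 \left(-24\right)^{2}\right) = \frac{322483}{301436} - 2 \left(-4 + 2 \cdot 576\right) = \frac{322483}{301436} - 2 \left(-4 + 1152\right) = \frac{322483}{301436} - 2 \cdot 1148 = \frac{322483}{301436} - 2296 = - \frac{691774573}{301436}$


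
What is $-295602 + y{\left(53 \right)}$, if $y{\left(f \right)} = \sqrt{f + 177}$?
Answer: $-295602 + \sqrt{230} \approx -2.9559 \cdot 10^{5}$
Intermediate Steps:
$y{\left(f \right)} = \sqrt{177 + f}$
$-295602 + y{\left(53 \right)} = -295602 + \sqrt{177 + 53} = -295602 + \sqrt{230}$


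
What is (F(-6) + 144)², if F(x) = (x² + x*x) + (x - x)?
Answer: 46656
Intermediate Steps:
F(x) = 2*x² (F(x) = (x² + x²) + 0 = 2*x² + 0 = 2*x²)
(F(-6) + 144)² = (2*(-6)² + 144)² = (2*36 + 144)² = (72 + 144)² = 216² = 46656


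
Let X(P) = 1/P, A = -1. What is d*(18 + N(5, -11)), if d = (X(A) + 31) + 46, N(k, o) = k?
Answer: 1748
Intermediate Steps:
d = 76 (d = (1/(-1) + 31) + 46 = (-1 + 31) + 46 = 30 + 46 = 76)
d*(18 + N(5, -11)) = 76*(18 + 5) = 76*23 = 1748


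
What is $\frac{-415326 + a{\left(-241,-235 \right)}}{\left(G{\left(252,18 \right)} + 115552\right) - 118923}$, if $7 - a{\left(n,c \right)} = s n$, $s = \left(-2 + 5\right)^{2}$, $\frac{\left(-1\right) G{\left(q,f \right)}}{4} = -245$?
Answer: $\frac{413150}{2391} \approx 172.79$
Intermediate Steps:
$G{\left(q,f \right)} = 980$ ($G{\left(q,f \right)} = \left(-4\right) \left(-245\right) = 980$)
$s = 9$ ($s = 3^{2} = 9$)
$a{\left(n,c \right)} = 7 - 9 n$
$\frac{-415326 + a{\left(-241,-235 \right)}}{\left(G{\left(252,18 \right)} + 115552\right) - 118923} = \frac{-415326 + \left(7 - -2169\right)}{\left(980 + 115552\right) - 118923} = \frac{-415326 + \left(7 + 2169\right)}{116532 - 118923} = \frac{-415326 + 2176}{-2391} = \left(-413150\right) \left(- \frac{1}{2391}\right) = \frac{413150}{2391}$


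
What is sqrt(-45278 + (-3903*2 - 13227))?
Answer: I*sqrt(66311) ≈ 257.51*I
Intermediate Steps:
sqrt(-45278 + (-3903*2 - 13227)) = sqrt(-45278 + (-7806 - 13227)) = sqrt(-45278 - 21033) = sqrt(-66311) = I*sqrt(66311)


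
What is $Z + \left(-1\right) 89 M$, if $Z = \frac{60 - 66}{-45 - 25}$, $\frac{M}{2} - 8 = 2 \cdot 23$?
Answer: $- \frac{336417}{35} \approx -9611.9$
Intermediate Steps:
$M = 108$ ($M = 16 + 2 \cdot 2 \cdot 23 = 16 + 2 \cdot 46 = 16 + 92 = 108$)
$Z = \frac{3}{35}$ ($Z = - \frac{6}{-70} = \left(-6\right) \left(- \frac{1}{70}\right) = \frac{3}{35} \approx 0.085714$)
$Z + \left(-1\right) 89 M = \frac{3}{35} + \left(-1\right) 89 \cdot 108 = \frac{3}{35} - 9612 = - \frac{336417}{35}$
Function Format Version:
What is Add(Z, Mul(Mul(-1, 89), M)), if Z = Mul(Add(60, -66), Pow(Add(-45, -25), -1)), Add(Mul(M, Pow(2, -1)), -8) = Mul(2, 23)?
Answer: Rational(-336417, 35) ≈ -9611.9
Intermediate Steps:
M = 108 (M = Add(16, Mul(2, Mul(2, 23))) = Add(16, Mul(2, 46)) = Add(16, 92) = 108)
Z = Rational(3, 35) (Z = Mul(-6, Pow(-70, -1)) = Mul(-6, Rational(-1, 70)) = Rational(3, 35) ≈ 0.085714)
Add(Z, Mul(Mul(-1, 89), M)) = Add(Rational(3, 35), Mul(Mul(-1, 89), 108)) = Add(Rational(3, 35), Mul(-89, 108)) = Add(Rational(3, 35), -9612) = Rational(-336417, 35)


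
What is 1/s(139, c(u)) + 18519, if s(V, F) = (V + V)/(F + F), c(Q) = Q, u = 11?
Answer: 2574152/139 ≈ 18519.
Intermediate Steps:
s(V, F) = V/F (s(V, F) = (2*V)/((2*F)) = (2*V)*(1/(2*F)) = V/F)
1/s(139, c(u)) + 18519 = 1/(139/11) + 18519 = 11/139 + 18519 = 2574152/139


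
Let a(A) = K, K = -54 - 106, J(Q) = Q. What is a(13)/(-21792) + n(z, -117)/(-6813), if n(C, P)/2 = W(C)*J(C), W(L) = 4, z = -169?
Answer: 318259/1546551 ≈ 0.20579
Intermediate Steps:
n(C, P) = 8*C (n(C, P) = 2*(4*C) = 8*C)
K = -160
a(A) = -160
a(13)/(-21792) + n(z, -117)/(-6813) = -160/(-21792) + (8*(-169))/(-6813) = -160*(-1/21792) - 1352*(-1/6813) = 5/681 + 1352/6813 = 318259/1546551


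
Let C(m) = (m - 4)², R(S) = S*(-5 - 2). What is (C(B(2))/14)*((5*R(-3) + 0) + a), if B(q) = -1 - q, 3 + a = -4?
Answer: 343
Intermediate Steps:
a = -7 (a = -3 - 4 = -7)
R(S) = -7*S (R(S) = S*(-7) = -7*S)
C(m) = (-4 + m)²
(C(B(2))/14)*((5*R(-3) + 0) + a) = ((-4 + (-1 - 1*2))²/14)*((5*(-7*(-3)) + 0) - 7) = ((-4 + (-1 - 2))²*(1/14))*((5*21 + 0) - 7) = ((-4 - 3)²*(1/14))*((105 + 0) - 7) = ((-7)²*(1/14))*(105 - 7) = (49*(1/14))*98 = (7/2)*98 = 343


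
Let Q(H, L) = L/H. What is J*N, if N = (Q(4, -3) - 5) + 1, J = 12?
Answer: -57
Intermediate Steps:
N = -19/4 (N = (-3/4 - 5) + 1 = (-3*¼ - 5) + 1 = (-¾ - 5) + 1 = -23/4 + 1 = -19/4 ≈ -4.7500)
J*N = 12*(-19/4) = -57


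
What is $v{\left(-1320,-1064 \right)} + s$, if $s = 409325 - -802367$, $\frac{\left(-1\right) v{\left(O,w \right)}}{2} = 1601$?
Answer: $1208490$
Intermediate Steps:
$v{\left(O,w \right)} = -3202$ ($v{\left(O,w \right)} = \left(-2\right) 1601 = -3202$)
$s = 1211692$ ($s = 409325 + 802367 = 1211692$)
$v{\left(-1320,-1064 \right)} + s = -3202 + 1211692 = 1208490$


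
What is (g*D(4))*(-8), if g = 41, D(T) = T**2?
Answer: -5248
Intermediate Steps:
(g*D(4))*(-8) = (41*4**2)*(-8) = (41*16)*(-8) = 656*(-8) = -5248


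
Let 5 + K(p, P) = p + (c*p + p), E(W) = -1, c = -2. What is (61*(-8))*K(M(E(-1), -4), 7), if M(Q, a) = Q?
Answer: 2440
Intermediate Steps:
K(p, P) = -5 (K(p, P) = -5 + (p + (-2*p + p)) = -5 + (p - p) = -5 + 0 = -5)
(61*(-8))*K(M(E(-1), -4), 7) = (61*(-8))*(-5) = -488*(-5) = 2440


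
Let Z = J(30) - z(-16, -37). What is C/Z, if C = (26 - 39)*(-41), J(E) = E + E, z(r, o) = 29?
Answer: 533/31 ≈ 17.194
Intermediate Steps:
J(E) = 2*E
C = 533 (C = -13*(-41) = 533)
Z = 31 (Z = 2*30 - 1*29 = 60 - 29 = 31)
C/Z = 533/31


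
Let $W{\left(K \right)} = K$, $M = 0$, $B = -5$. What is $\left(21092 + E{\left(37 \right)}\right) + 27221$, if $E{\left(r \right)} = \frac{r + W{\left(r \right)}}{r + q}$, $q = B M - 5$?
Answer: $\frac{773045}{16} \approx 48315.0$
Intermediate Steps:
$q = -5$ ($q = \left(-5\right) 0 - 5 = 0 - 5 = -5$)
$E{\left(r \right)} = \frac{2 r}{-5 + r}$ ($E{\left(r \right)} = \frac{r + r}{r - 5} = \frac{2 r}{-5 + r}$)
$\left(21092 + E{\left(37 \right)}\right) + 27221 = \left(21092 + 2 \cdot 37 \frac{1}{-5 + 37}\right) + 27221 = \left(21092 + 2 \cdot 37 \cdot \frac{1}{32}\right) + 27221 = \left(21092 + \frac{37}{16}\right) + 27221 = \frac{337509}{16} + 27221 = \frac{773045}{16}$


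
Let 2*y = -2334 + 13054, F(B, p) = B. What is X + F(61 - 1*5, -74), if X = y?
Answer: 5416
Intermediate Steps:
y = 5360 (y = (-2334 + 13054)/2 = (1/2)*10720 = 5360)
X = 5360
X + F(61 - 1*5, -74) = 5360 + (61 - 1*5) = 5360 + (61 - 5) = 5360 + 56 = 5416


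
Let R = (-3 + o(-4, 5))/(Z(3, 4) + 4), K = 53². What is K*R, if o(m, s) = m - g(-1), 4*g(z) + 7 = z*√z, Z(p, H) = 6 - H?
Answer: -19663/8 + 2809*I/24 ≈ -2457.9 + 117.04*I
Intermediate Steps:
g(z) = -7/4 + z^(3/2)/4 (g(z) = -7/4 + (z*√z)/4 = -7/4 + z^(3/2)/4)
o(m, s) = 7/4 + m + I/4 (o(m, s) = m - (-7/4 + (-1)^(3/2)/4) = m - (-7/4 + (-I)/4) = m - (-7/4 - I/4) = m + (7/4 + I/4) = 7/4 + m + I/4)
K = 2809
R = -7/8 + I/24 (R = (-3 + (7/4 - 4 + I/4))/((6 - 1*4) + 4) = (-3 + (-9/4 + I/4))/((6 - 4) + 4) = (-21/4 + I/4)/(2 + 4) = (-21/4 + I/4)/6 = (-21/4 + I/4)*(⅙) = -7/8 + I/24 ≈ -0.875 + 0.041667*I)
K*R = 2809*(-7/8 + I/24) = -19663/8 + 2809*I/24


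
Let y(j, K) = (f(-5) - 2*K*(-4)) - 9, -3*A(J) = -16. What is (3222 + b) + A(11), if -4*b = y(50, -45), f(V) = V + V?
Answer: 39865/12 ≈ 3322.1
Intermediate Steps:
A(J) = 16/3 (A(J) = -1/3*(-16) = 16/3)
f(V) = 2*V
y(j, K) = -19 + 8*K (y(j, K) = (2*(-5) - 2*K*(-4)) - 9 = (-10 + 8*K) - 9 = -19 + 8*K)
b = 379/4 (b = -(-19 + 8*(-45))/4 = -(-19 - 360)/4 = -1/4*(-379) = 379/4 ≈ 94.750)
(3222 + b) + A(11) = (3222 + 379/4) + 16/3 = 13267/4 + 16/3 = 39865/12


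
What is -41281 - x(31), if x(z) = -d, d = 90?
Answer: -41191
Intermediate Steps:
x(z) = -90 (x(z) = -1*90 = -90)
-41281 - x(31) = -41281 - 1*(-90) = -41281 + 90 = -41191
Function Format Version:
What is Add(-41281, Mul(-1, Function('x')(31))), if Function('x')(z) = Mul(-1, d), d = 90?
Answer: -41191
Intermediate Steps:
Function('x')(z) = -90 (Function('x')(z) = Mul(-1, 90) = -90)
Add(-41281, Mul(-1, Function('x')(31))) = Add(-41281, Mul(-1, -90)) = Add(-41281, 90) = -41191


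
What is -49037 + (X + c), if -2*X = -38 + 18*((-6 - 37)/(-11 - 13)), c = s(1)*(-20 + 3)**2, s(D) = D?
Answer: -389961/8 ≈ -48745.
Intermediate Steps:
c = 289 (c = 1*(-20 + 3)**2 = 1*(-17)**2 = 1*289 = 289)
X = 23/8 (X = -(-38 + 18*((-6 - 37)/(-11 - 13)))/2 = -(-38 + 18*(-43/(-24)))/2 = -(-38 + 18*(-43*(-1/24)))/2 = -(-38 + 18*(43/24))/2 = -(-38 + 129/4)/2 = -1/2*(-23/4) = 23/8 ≈ 2.8750)
-49037 + (X + c) = -49037 + (23/8 + 289) = -49037 + 2335/8 = -389961/8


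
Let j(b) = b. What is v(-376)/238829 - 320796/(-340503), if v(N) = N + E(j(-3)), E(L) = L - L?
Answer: 25495786252/27107330329 ≈ 0.94055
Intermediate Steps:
E(L) = 0
v(N) = N (v(N) = N + 0 = N)
v(-376)/238829 - 320796/(-340503) = -376/238829 - 320796/(-340503) = -376*1/238829 - 320796*(-1/340503) = -376/238829 + 106932/113501 = 25495786252/27107330329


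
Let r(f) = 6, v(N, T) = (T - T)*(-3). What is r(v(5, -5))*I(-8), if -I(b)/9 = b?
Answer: 432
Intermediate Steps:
v(N, T) = 0 (v(N, T) = 0*(-3) = 0)
I(b) = -9*b
r(v(5, -5))*I(-8) = 6*(-9*(-8)) = 6*72 = 432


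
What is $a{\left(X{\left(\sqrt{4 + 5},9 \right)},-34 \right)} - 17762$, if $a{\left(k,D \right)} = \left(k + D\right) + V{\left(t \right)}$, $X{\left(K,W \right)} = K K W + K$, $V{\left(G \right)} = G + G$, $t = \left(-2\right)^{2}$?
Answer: $-17704$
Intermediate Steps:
$t = 4$
$V{\left(G \right)} = 2 G$
$X{\left(K,W \right)} = K + W K^{2}$ ($X{\left(K,W \right)} = K^{2} W + K = W K^{2} + K = K + W K^{2}$)
$a{\left(k,D \right)} = 8 + D + k$ ($a{\left(k,D \right)} = \left(k + D\right) + 2 \cdot 4 = \left(D + k\right) + 8 = 8 + D + k$)
$a{\left(X{\left(\sqrt{4 + 5},9 \right)},-34 \right)} - 17762 = \left(8 - 34 + \sqrt{4 + 5} \left(1 + \sqrt{4 + 5} \cdot 9\right)\right) - 17762 = \left(8 - 34 + \sqrt{9} \left(1 + \sqrt{9} \cdot 9\right)\right) - 17762 = \left(8 - 34 + 3 \left(1 + 3 \cdot 9\right)\right) - 17762 = \left(8 - 34 + 3 \left(1 + 27\right)\right) - 17762 = \left(8 - 34 + 3 \cdot 28\right) - 17762 = \left(8 - 34 + 84\right) - 17762 = 58 - 17762 = -17704$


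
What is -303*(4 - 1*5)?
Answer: 303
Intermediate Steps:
-303*(4 - 1*5) = -303*(4 - 5) = -303*(-1) = 303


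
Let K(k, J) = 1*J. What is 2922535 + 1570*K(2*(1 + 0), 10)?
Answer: 2938235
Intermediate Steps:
K(k, J) = J
2922535 + 1570*K(2*(1 + 0), 10) = 2922535 + 1570*10 = 2922535 + 15700 = 2938235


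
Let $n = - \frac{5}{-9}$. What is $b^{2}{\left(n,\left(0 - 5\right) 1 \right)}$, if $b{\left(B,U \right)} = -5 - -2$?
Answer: $9$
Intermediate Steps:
$n = \frac{5}{9}$ ($n = \left(-5\right) \left(- \frac{1}{9}\right) = \frac{5}{9} \approx 0.55556$)
$b{\left(B,U \right)} = -3$ ($b{\left(B,U \right)} = -5 + 2 = -3$)
$b^{2}{\left(n,\left(0 - 5\right) 1 \right)} = \left(-3\right)^{2} = 9$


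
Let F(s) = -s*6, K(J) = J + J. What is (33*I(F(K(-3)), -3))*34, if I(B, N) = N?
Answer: -3366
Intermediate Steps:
K(J) = 2*J
F(s) = -6*s
(33*I(F(K(-3)), -3))*34 = (33*(-3))*34 = -99*34 = -3366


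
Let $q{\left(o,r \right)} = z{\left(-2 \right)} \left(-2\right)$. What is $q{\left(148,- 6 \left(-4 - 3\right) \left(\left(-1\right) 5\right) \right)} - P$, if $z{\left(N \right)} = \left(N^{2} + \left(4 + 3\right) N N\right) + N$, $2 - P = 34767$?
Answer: $34705$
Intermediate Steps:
$P = -34765$ ($P = 2 - 34767 = -34765$)
$z{\left(N \right)} = N + 8 N^{2}$ ($z{\left(N \right)} = \left(N^{2} + 7 N N\right) + N = \left(N^{2} + 7 N^{2}\right) + N = 8 N^{2} + N = N + 8 N^{2}$)
$q{\left(o,r \right)} = -60$ ($q{\left(o,r \right)} = - 2 \left(1 + 8 \left(-2\right)\right) \left(-2\right) = - 2 \left(1 - 16\right) \left(-2\right) = \left(-2\right) \left(-15\right) \left(-2\right) = 30 \left(-2\right) = -60$)
$q{\left(148,- 6 \left(-4 - 3\right) \left(\left(-1\right) 5\right) \right)} - P = -60 - -34765 = -60 + 34765 = 34705$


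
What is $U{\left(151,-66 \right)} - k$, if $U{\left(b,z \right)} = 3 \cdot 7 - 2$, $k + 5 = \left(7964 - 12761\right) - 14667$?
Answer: $19488$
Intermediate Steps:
$k = -19469$ ($k = -5 + \left(\left(7964 - 12761\right) - 14667\right) = -5 - 19464 = -19469$)
$U{\left(b,z \right)} = 19$ ($U{\left(b,z \right)} = 21 - 2 = 19$)
$U{\left(151,-66 \right)} - k = 19 - -19469 = 19 + 19469 = 19488$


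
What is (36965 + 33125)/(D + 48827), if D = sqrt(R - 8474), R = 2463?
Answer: 342228443/238408194 - 7009*I*sqrt(6011)/238408194 ≈ 1.4355 - 0.0022793*I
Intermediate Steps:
D = I*sqrt(6011) (D = sqrt(2463 - 8474) = sqrt(-6011) = I*sqrt(6011) ≈ 77.531*I)
(36965 + 33125)/(D + 48827) = (36965 + 33125)/(I*sqrt(6011) + 48827) = 70090/(48827 + I*sqrt(6011))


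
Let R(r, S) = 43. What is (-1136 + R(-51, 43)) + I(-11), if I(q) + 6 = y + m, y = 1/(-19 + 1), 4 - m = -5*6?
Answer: -19171/18 ≈ -1065.1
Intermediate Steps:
m = 34 (m = 4 - (-5)*6 = 4 - 1*(-30) = 4 + 30 = 34)
y = -1/18 (y = 1/(-18) = -1/18 ≈ -0.055556)
I(q) = 503/18 (I(q) = -6 + (-1/18 + 34) = -6 + 611/18 = 503/18)
(-1136 + R(-51, 43)) + I(-11) = (-1136 + 43) + 503/18 = -1093 + 503/18 = -19171/18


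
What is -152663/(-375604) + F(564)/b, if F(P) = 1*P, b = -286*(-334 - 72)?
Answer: 4484614391/10903408516 ≈ 0.41130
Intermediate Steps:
b = 116116 (b = -286*(-406) = 116116)
F(P) = P
-152663/(-375604) + F(564)/b = -152663/(-375604) + 564/116116 = -152663*(-1/375604) + 564*(1/116116) = 152663/375604 + 141/29029 = 4484614391/10903408516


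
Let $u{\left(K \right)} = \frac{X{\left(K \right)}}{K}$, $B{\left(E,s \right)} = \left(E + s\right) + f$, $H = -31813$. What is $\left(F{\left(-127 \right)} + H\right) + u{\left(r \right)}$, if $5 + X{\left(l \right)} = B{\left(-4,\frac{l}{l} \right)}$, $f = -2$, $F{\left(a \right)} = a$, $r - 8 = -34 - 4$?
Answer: $- \frac{95819}{3} \approx -31940.0$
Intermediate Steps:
$r = -30$ ($r = 8 - 38 = -30$)
$B{\left(E,s \right)} = -2 + E + s$ ($B{\left(E,s \right)} = \left(E + s\right) - 2 = -2 + E + s$)
$X{\left(l \right)} = -10$ ($X{\left(l \right)} = -5 - \left(6 - \frac{l}{l}\right) = -5 - 5 = -10$)
$u{\left(K \right)} = - \frac{10}{K}$
$\left(F{\left(-127 \right)} + H\right) + u{\left(r \right)} = \left(-127 - 31813\right) - \frac{10}{-30} = -31940 - - \frac{1}{3} = -31940 + \frac{1}{3} = - \frac{95819}{3}$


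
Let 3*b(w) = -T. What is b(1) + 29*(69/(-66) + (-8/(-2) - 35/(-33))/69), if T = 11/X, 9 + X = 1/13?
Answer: -7337677/264132 ≈ -27.780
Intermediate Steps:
X = -116/13 (X = -9 + 1/13 = -116/13 ≈ -8.9231)
T = -143/116 (T = 11/(-116/13) = 11*(-13/116) = -143/116 ≈ -1.2328)
b(w) = 143/348 (b(w) = (-1*(-143/116))/3 = (⅓)*(143/116) = 143/348)
b(1) + 29*(69/(-66) + (-8/(-2) - 35/(-33))/69) = 143/348 + 29*(69/(-66) + (-8/(-2) - 35/(-33))/69) = 143/348 + 29*(69*(-1/66) + (-8*(-½) - 35*(-1/33))*(1/69)) = 143/348 + 29*(-23/22 + (4 + 35/33)*(1/69)) = 143/348 + 29*(-23/22 + (167/33)*(1/69)) = 143/348 + 29*(-23/22 + 167/2277) = 143/348 + 29*(-4427/4554) = 143/348 - 128383/4554 = -7337677/264132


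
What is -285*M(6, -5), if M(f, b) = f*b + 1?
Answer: 8265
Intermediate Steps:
M(f, b) = 1 + b*f (M(f, b) = b*f + 1 = 1 + b*f)
-285*M(6, -5) = -285*(1 - 5*6) = -285*(1 - 30) = -285*(-29) = 8265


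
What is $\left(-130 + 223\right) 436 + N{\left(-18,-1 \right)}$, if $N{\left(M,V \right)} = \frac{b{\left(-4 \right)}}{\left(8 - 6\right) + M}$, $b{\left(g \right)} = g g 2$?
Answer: $40546$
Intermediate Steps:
$b{\left(g \right)} = 2 g^{2}$ ($b{\left(g \right)} = g^{2} \cdot 2 = 2 g^{2}$)
$N{\left(M,V \right)} = \frac{32}{2 + M}$ ($N{\left(M,V \right)} = \frac{2 \left(-4\right)^{2}}{\left(8 - 6\right) + M} = \frac{2 \cdot 16}{2 + M} = \frac{32}{2 + M}$)
$\left(-130 + 223\right) 436 + N{\left(-18,-1 \right)} = \left(-130 + 223\right) 436 + \frac{32}{2 - 18} = 93 \cdot 436 + \frac{32}{-16} = 40548 + 32 \left(- \frac{1}{16}\right) = 40548 - 2 = 40546$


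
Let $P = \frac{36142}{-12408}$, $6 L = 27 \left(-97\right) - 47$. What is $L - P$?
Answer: $- \frac{2738573}{6204} \approx -441.42$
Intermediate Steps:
$L = - \frac{1333}{3}$ ($L = \frac{27 \left(-97\right) - 47}{6} = \frac{-2619 - 47}{6} = \frac{1}{6} \left(-2666\right) = - \frac{1333}{3} \approx -444.33$)
$P = - \frac{18071}{6204}$ ($P = 36142 \left(- \frac{1}{12408}\right) = - \frac{18071}{6204} \approx -2.9128$)
$L - P = - \frac{1333}{3} - - \frac{18071}{6204} = - \frac{1333}{3} + \frac{18071}{6204} = - \frac{2738573}{6204}$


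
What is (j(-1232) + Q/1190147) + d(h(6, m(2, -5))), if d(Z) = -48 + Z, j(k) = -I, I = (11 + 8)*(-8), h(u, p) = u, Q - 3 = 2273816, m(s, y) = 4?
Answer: 133189989/1190147 ≈ 111.91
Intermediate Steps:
Q = 2273819 (Q = 3 + 2273816 = 2273819)
I = -152 (I = 19*(-8) = -152)
j(k) = 152 (j(k) = -1*(-152) = 152)
(j(-1232) + Q/1190147) + d(h(6, m(2, -5))) = (152 + 2273819/1190147) + (-48 + 6) = (152 + 2273819*(1/1190147)) - 42 = (152 + 2273819/1190147) - 42 = 183176163/1190147 - 42 = 133189989/1190147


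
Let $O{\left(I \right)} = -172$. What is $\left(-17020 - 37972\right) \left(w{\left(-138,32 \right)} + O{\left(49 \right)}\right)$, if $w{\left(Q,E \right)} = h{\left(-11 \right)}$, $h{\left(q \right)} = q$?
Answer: $10063536$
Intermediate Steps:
$w{\left(Q,E \right)} = -11$
$\left(-17020 - 37972\right) \left(w{\left(-138,32 \right)} + O{\left(49 \right)}\right) = \left(-17020 - 37972\right) \left(-11 - 172\right) = \left(-54992\right) \left(-183\right) = 10063536$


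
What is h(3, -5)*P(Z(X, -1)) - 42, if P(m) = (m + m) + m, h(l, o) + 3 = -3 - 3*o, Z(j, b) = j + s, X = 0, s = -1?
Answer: -69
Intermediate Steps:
Z(j, b) = -1 + j (Z(j, b) = j - 1 = -1 + j)
h(l, o) = -6 - 3*o (h(l, o) = -3 + (-3 - 3*o) = -6 - 3*o)
P(m) = 3*m (P(m) = 2*m + m = 3*m)
h(3, -5)*P(Z(X, -1)) - 42 = (-6 - 3*(-5))*(3*(-1 + 0)) - 42 = (-6 + 15)*(3*(-1)) - 42 = 9*(-3) - 42 = -27 - 42 = -69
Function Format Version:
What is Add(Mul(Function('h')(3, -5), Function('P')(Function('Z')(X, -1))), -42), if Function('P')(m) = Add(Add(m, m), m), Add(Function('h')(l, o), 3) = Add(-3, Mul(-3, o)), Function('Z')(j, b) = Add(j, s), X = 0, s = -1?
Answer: -69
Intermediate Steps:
Function('Z')(j, b) = Add(-1, j) (Function('Z')(j, b) = Add(j, -1) = Add(-1, j))
Function('h')(l, o) = Add(-6, Mul(-3, o)) (Function('h')(l, o) = Add(-3, Add(-3, Mul(-3, o))) = Add(-6, Mul(-3, o)))
Function('P')(m) = Mul(3, m) (Function('P')(m) = Add(Mul(2, m), m) = Mul(3, m))
Add(Mul(Function('h')(3, -5), Function('P')(Function('Z')(X, -1))), -42) = Add(Mul(Add(-6, Mul(-3, -5)), Mul(3, Add(-1, 0))), -42) = Add(Mul(Add(-6, 15), Mul(3, -1)), -42) = Add(Mul(9, -3), -42) = Add(-27, -42) = -69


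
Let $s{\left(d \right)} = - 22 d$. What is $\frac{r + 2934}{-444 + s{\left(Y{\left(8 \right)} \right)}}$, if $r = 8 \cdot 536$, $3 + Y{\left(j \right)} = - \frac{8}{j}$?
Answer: $- \frac{3611}{178} \approx -20.287$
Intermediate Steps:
$Y{\left(j \right)} = -3 - \frac{8}{j}$
$r = 4288$
$\frac{r + 2934}{-444 + s{\left(Y{\left(8 \right)} \right)}} = \frac{4288 + 2934}{-444 - 22 \left(-3 - \frac{8}{8}\right)} = \frac{7222}{-444 - 22 \left(-3 - 1\right)} = \frac{7222}{-444 - -88} = \frac{7222}{-444 + 88} = \frac{7222}{-356} = 7222 \left(- \frac{1}{356}\right) = - \frac{3611}{178}$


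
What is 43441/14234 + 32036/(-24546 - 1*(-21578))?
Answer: -20441721/2640407 ≈ -7.7419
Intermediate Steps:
43441/14234 + 32036/(-24546 - 1*(-21578)) = 43441*(1/14234) + 32036/(-24546 + 21578) = 43441/14234 + 32036/(-2968) = 43441/14234 + 32036*(-1/2968) = 43441/14234 - 8009/742 = -20441721/2640407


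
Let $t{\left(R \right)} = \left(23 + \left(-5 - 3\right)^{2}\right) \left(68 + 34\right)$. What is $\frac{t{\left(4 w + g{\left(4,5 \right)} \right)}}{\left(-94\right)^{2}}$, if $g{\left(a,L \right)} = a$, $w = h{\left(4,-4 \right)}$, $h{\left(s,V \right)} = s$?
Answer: $\frac{4437}{4418} \approx 1.0043$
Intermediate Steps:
$w = 4$
$t{\left(R \right)} = 8874$ ($t{\left(R \right)} = \left(23 + \left(-8\right)^{2}\right) 102 = \left(23 + 64\right) 102 = 87 \cdot 102 = 8874$)
$\frac{t{\left(4 w + g{\left(4,5 \right)} \right)}}{\left(-94\right)^{2}} = \frac{8874}{\left(-94\right)^{2}} = \frac{8874}{8836} = 8874 \cdot \frac{1}{8836} = \frac{4437}{4418}$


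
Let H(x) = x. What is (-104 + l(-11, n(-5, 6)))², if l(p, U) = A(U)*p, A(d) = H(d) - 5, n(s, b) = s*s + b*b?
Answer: 518400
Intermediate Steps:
n(s, b) = b² + s² (n(s, b) = s² + b² = b² + s²)
A(d) = -5 + d (A(d) = d - 5 = -5 + d)
l(p, U) = p*(-5 + U) (l(p, U) = (-5 + U)*p = p*(-5 + U))
(-104 + l(-11, n(-5, 6)))² = (-104 - 11*(-5 + (6² + (-5)²)))² = (-104 - 11*(-5 + (36 + 25)))² = (-104 - 11*(-5 + 61))² = (-104 - 11*56)² = (-104 - 616)² = (-720)² = 518400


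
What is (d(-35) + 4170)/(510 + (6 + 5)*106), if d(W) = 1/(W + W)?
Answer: 291899/117320 ≈ 2.4881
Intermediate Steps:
d(W) = 1/(2*W)
(d(-35) + 4170)/(510 + (6 + 5)*106) = ((½)/(-35) + 4170)/(510 + (6 + 5)*106) = ((½)*(-1/35) + 4170)/(510 + 11*106) = (-1/70 + 4170)/(510 + 1166) = (291899/70)/1676 = (291899/70)*(1/1676) = 291899/117320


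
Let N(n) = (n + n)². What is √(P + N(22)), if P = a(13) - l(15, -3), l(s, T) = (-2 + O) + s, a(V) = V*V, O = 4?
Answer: 6*√58 ≈ 45.695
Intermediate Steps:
N(n) = 4*n² (N(n) = (2*n)² = 4*n²)
a(V) = V²
l(s, T) = 2 + s (l(s, T) = (-2 + 4) + s = 2 + s)
P = 152 (P = 13² - (2 + 15) = 169 - 1*17 = 169 - 17 = 152)
√(P + N(22)) = √(152 + 4*22²) = √(152 + 4*484) = √(152 + 1936) = √2088 = 6*√58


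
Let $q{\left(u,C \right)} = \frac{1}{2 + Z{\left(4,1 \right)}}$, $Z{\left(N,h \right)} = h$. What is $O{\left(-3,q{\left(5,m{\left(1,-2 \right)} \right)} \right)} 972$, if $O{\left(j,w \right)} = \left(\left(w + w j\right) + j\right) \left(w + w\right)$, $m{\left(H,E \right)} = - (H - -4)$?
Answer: $-2376$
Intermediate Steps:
$m{\left(H,E \right)} = -4 - H$ ($m{\left(H,E \right)} = - (H + 4) = - (4 + H) = -4 - H$)
$q{\left(u,C \right)} = \frac{1}{3}$ ($q{\left(u,C \right)} = \frac{1}{2 + 1} = \frac{1}{3}$)
$O{\left(j,w \right)} = 2 w \left(j + w + j w\right)$ ($O{\left(j,w \right)} = \left(\left(w + j w\right) + j\right) 2 w = \left(j + w + j w\right) 2 w = 2 w \left(j + w + j w\right)$)
$O{\left(-3,q{\left(5,m{\left(1,-2 \right)} \right)} \right)} 972 = 2 \cdot \frac{1}{3} \left(-3 + \frac{1}{3} - 1\right) 972 = 2 \cdot \frac{1}{3} \left(- \frac{11}{3}\right) 972 = \left(- \frac{22}{9}\right) 972 = -2376$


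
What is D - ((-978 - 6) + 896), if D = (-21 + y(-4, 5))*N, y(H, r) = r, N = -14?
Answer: 312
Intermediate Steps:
D = 224 (D = (-21 + 5)*(-14) = -16*(-14) = 224)
D - ((-978 - 6) + 896) = 224 - ((-978 - 6) + 896) = 224 - (-984 + 896) = 224 - 1*(-88) = 224 + 88 = 312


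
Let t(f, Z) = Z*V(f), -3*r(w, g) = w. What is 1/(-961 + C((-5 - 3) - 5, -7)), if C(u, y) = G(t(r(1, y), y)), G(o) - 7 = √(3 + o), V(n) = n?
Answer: -1431/1365166 - √3/682583 ≈ -0.0010508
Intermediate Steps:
r(w, g) = -w/3
t(f, Z) = Z*f
G(o) = 7 + √(3 + o)
C(u, y) = 7 + √(3 - y/3) (C(u, y) = 7 + √(3 + y*(-⅓*1)) = 7 + √(3 + y*(-⅓)) = 7 + √(3 - y/3))
1/(-961 + C((-5 - 3) - 5, -7)) = 1/(-961 + (7 + √(27 - 3*(-7))/3)) = 1/(-961 + (7 + √(27 + 21)/3)) = 1/(-961 + (7 + √48/3)) = 1/(-961 + (7 + (4*√3)/3)) = 1/(-961 + (7 + 4*√3/3)) = 1/(-954 + 4*√3/3)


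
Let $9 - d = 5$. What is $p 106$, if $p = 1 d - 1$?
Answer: $318$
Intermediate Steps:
$d = 4$ ($d = 9 - 5 = 4$)
$p = 3$ ($p = 1 \cdot 4 - 1 = 4 - 1 = 3$)
$p 106 = 3 \cdot 106 = 318$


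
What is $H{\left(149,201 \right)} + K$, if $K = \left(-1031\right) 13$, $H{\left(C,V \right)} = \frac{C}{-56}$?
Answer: $- \frac{750717}{56} \approx -13406.0$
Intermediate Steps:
$H{\left(C,V \right)} = - \frac{C}{56}$ ($H{\left(C,V \right)} = C \left(- \frac{1}{56}\right) = - \frac{C}{56}$)
$K = -13403$
$H{\left(149,201 \right)} + K = \left(- \frac{1}{56}\right) 149 - 13403 = - \frac{149}{56} - 13403 = - \frac{750717}{56}$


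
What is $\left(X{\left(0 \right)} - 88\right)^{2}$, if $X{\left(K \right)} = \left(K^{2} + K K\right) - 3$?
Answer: $8281$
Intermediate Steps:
$X{\left(K \right)} = -3 + 2 K^{2}$ ($X{\left(K \right)} = \left(K^{2} + K^{2}\right) - 3 = 2 K^{2} - 3 = -3 + 2 K^{2}$)
$\left(X{\left(0 \right)} - 88\right)^{2} = \left(\left(-3 + 2 \cdot 0^{2}\right) - 88\right)^{2} = \left(\left(-3 + 2 \cdot 0\right) - 88\right)^{2} = \left(\left(-3 + 0\right) - 88\right)^{2} = \left(-3 - 88\right)^{2} = \left(-91\right)^{2} = 8281$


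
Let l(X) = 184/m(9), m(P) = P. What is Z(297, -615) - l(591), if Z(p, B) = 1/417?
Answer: -25573/1251 ≈ -20.442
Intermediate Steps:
l(X) = 184/9
Z(p, B) = 1/417
Z(297, -615) - l(591) = 1/417 - 1*184/9 = 1/417 - 184/9 = -25573/1251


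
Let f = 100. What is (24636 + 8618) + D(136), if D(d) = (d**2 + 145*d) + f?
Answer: 71570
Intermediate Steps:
D(d) = 100 + d**2 + 145*d (D(d) = (d**2 + 145*d) + 100 = 100 + d**2 + 145*d)
(24636 + 8618) + D(136) = (24636 + 8618) + (100 + 136**2 + 145*136) = 33254 + (100 + 18496 + 19720) = 33254 + 38316 = 71570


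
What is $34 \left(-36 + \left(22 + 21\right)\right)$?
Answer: $238$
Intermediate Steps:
$34 \left(-36 + \left(22 + 21\right)\right) = 34 \left(-36 + 43\right) = 34 \cdot 7 = 238$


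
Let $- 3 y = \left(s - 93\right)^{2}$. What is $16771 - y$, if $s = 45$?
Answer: $17539$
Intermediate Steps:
$y = -768$ ($y = - \frac{\left(45 - 93\right)^{2}}{3} = - \frac{\left(-48\right)^{2}}{3} = \left(- \frac{1}{3}\right) 2304 = -768$)
$16771 - y = 16771 - -768 = 16771 + 768 = 17539$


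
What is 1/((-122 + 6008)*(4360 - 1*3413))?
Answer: 1/5574042 ≈ 1.7940e-7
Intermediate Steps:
1/((-122 + 6008)*(4360 - 1*3413)) = 1/(5886*(4360 - 3413)) = (1/5886)/947 = (1/5886)*(1/947) = 1/5574042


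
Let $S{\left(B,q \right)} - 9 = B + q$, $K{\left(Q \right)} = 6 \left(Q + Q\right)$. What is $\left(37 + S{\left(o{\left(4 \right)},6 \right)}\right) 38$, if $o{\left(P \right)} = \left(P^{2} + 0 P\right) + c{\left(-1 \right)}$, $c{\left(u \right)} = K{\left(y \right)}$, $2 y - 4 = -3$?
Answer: $2812$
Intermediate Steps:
$y = \frac{1}{2}$ ($y = 2 + \frac{1}{2} \left(-3\right) = 2 - \frac{3}{2} = \frac{1}{2} \approx 0.5$)
$K{\left(Q \right)} = 12 Q$ ($K{\left(Q \right)} = 6 \cdot 2 Q = 12 Q$)
$c{\left(u \right)} = 6$ ($c{\left(u \right)} = 12 \cdot \frac{1}{2} = 6$)
$o{\left(P \right)} = 6 + P^{2}$ ($o{\left(P \right)} = \left(P^{2} + 0 P\right) + 6 = \left(P^{2} + 0\right) + 6 = P^{2} + 6 = 6 + P^{2}$)
$S{\left(B,q \right)} = 9 + B + q$ ($S{\left(B,q \right)} = 9 + \left(B + q\right) = 9 + B + q$)
$\left(37 + S{\left(o{\left(4 \right)},6 \right)}\right) 38 = \left(37 + \left(9 + \left(6 + 4^{2}\right) + 6\right)\right) 38 = \left(37 + \left(9 + \left(6 + 16\right) + 6\right)\right) 38 = \left(37 + \left(9 + 22 + 6\right)\right) 38 = \left(37 + 37\right) 38 = 74 \cdot 38 = 2812$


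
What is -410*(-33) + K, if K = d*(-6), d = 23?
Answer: 13392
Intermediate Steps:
K = -138 (K = 23*(-6) = -138)
-410*(-33) + K = -410*(-33) - 138 = 13530 - 138 = 13392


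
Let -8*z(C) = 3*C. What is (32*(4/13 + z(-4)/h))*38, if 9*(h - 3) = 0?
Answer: 12768/13 ≈ 982.15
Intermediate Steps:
z(C) = -3*C/8
h = 3 (h = 3 + (⅑)*0 = 3 + 0 = 3)
(32*(4/13 + z(-4)/h))*38 = (32*(4/13 - 3/8*(-4)/3))*38 = (32*(4*(1/13) + (3/2)*(⅓)))*38 = (32*(4/13 + ½))*38 = (32*(21/26))*38 = (336/13)*38 = 12768/13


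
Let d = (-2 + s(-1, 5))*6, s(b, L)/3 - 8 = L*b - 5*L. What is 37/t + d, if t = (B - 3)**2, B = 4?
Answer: -371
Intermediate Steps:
s(b, L) = 24 - 15*L + 3*L*b (s(b, L) = 24 + 3*(L*b - 5*L) = 24 + 3*(-5*L + L*b) = 24 + (-15*L + 3*L*b) = 24 - 15*L + 3*L*b)
t = 1 (t = (4 - 3)**2 = 1**2 = 1)
d = -408 (d = (-2 + (24 - 15*5 + 3*5*(-1)))*6 = (-2 + (24 - 75 - 15))*6 = (-2 - 66)*6 = -68*6 = -408)
37/t + d = 37/1 - 408 = 37*1 - 408 = 37 - 408 = -371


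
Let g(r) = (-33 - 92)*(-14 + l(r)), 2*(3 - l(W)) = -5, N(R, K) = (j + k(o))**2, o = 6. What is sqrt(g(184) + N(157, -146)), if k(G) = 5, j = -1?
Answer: sqrt(4314)/2 ≈ 32.841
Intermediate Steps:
N(R, K) = 16 (N(R, K) = (-1 + 5)**2 = 4**2 = 16)
l(W) = 11/2 (l(W) = 3 - 1/2*(-5) = 3 + 5/2 = 11/2)
g(r) = 2125/2 (g(r) = (-33 - 92)*(-14 + 11/2) = -125*(-17/2) = 2125/2)
sqrt(g(184) + N(157, -146)) = sqrt(2125/2 + 16) = sqrt(2157/2) = sqrt(4314)/2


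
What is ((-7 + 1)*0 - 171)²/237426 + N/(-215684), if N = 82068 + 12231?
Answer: -382909965/1219261652 ≈ -0.31405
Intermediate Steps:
N = 94299
((-7 + 1)*0 - 171)²/237426 + N/(-215684) = ((-7 + 1)*0 - 171)²/237426 + 94299/(-215684) = (-6*0 - 171)²*(1/237426) + 94299*(-1/215684) = (0 - 171)²*(1/237426) - 94299/215684 = (-171)²*(1/237426) - 94299/215684 = 29241*(1/237426) - 94299/215684 = 9747/79142 - 94299/215684 = -382909965/1219261652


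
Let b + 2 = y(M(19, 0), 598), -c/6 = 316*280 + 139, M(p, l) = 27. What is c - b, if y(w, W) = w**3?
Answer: -551395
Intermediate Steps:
c = -531714 (c = -6*(316*280 + 139) = -6*(88480 + 139) = -6*88619 = -531714)
b = 19681 (b = -2 + 27**3 = -2 + 19683 = 19681)
c - b = -531714 - 1*19681 = -531714 - 19681 = -551395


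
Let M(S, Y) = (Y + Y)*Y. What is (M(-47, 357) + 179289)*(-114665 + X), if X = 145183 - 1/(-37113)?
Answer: 163922169036015/12371 ≈ 1.3251e+10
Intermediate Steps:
M(S, Y) = 2*Y**2 (M(S, Y) = (2*Y)*Y = 2*Y**2)
X = 5388176680/37113 (X = 145183 - 1*(-1/37113) = 145183 + 1/37113 = 5388176680/37113 ≈ 1.4518e+5)
(M(-47, 357) + 179289)*(-114665 + X) = (2*357**2 + 179289)*(-114665 + 5388176680/37113) = (2*127449 + 179289)*(1132614535/37113) = (254898 + 179289)*(1132614535/37113) = 434187*(1132614535/37113) = 163922169036015/12371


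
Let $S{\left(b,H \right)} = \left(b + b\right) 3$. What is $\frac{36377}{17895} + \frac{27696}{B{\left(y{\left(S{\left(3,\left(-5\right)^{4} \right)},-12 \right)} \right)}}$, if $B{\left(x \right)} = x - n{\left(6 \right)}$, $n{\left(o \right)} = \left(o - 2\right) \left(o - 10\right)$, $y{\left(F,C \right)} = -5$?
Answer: $\frac{496020067}{196845} \approx 2519.9$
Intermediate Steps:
$S{\left(b,H \right)} = 6 b$ ($S{\left(b,H \right)} = 2 b 3 = 6 b$)
$n{\left(o \right)} = \left(-10 + o\right) \left(-2 + o\right)$ ($n{\left(o \right)} = \left(-2 + o\right) \left(-10 + o\right) = \left(-10 + o\right) \left(-2 + o\right)$)
$B{\left(x \right)} = 16 + x$ ($B{\left(x \right)} = x - \left(20 + 6^{2} - 72\right) = x - \left(20 + 36 - 72\right) = x - -16 = x + 16 = 16 + x$)
$\frac{36377}{17895} + \frac{27696}{B{\left(y{\left(S{\left(3,\left(-5\right)^{4} \right)},-12 \right)} \right)}} = \frac{36377}{17895} + \frac{27696}{16 - 5} = 36377 \cdot \frac{1}{17895} + \frac{27696}{11} = \frac{36377}{17895} + 27696 \cdot \frac{1}{11} = \frac{36377}{17895} + \frac{27696}{11} = \frac{496020067}{196845}$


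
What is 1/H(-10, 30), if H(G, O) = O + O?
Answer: 1/60 ≈ 0.016667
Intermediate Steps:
H(G, O) = 2*O
1/H(-10, 30) = 1/(2*30) = 1/60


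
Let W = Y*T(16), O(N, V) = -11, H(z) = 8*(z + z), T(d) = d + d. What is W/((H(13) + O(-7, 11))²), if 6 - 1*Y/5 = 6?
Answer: 0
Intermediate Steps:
Y = 0 (Y = 30 - 5*6 = 30 - 30 = 0)
T(d) = 2*d
H(z) = 16*z (H(z) = 8*(2*z) = 16*z)
W = 0 (W = 0*(2*16) = 0*32 = 0)
W/((H(13) + O(-7, 11))²) = 0/((16*13 - 11)²) = 0/((208 - 11)²) = 0/(197²) = 0/38809 = 0*(1/38809) = 0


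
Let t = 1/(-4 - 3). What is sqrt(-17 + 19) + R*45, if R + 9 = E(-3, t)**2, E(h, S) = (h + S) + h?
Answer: 63360/49 + sqrt(2) ≈ 1294.5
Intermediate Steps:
t = -1/7 (t = 1/(-7) = -1/7 ≈ -0.14286)
E(h, S) = S + 2*h (E(h, S) = (S + h) + h = S + 2*h)
R = 1408/49 (R = -9 + (-1/7 + 2*(-3))**2 = -9 + (-1/7 - 6)**2 = -9 + (-43/7)**2 = -9 + 1849/49 = 1408/49 ≈ 28.735)
sqrt(-17 + 19) + R*45 = sqrt(-17 + 19) + (1408/49)*45 = sqrt(2) + 63360/49 = 63360/49 + sqrt(2)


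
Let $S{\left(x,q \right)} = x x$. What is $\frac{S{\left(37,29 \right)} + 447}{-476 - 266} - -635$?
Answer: $\frac{234677}{371} \approx 632.55$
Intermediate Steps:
$S{\left(x,q \right)} = x^{2}$
$\frac{S{\left(37,29 \right)} + 447}{-476 - 266} - -635 = \frac{37^{2} + 447}{-476 - 266} - -635 = \frac{1369 + 447}{-742} + 635 = 1816 \left(- \frac{1}{742}\right) + 635 = - \frac{908}{371} + 635 = \frac{234677}{371}$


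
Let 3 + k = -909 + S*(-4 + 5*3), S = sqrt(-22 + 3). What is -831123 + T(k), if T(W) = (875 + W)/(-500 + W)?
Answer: -1658957191746/1996043 - 15125*I*sqrt(19)/1996043 ≈ -8.3112e+5 - 0.033029*I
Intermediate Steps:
S = I*sqrt(19) (S = sqrt(-19) = I*sqrt(19) ≈ 4.3589*I)
k = -912 + 11*I*sqrt(19) (k = -3 + (-909 + (I*sqrt(19))*(-4 + 5*3)) = -3 + (-909 + (I*sqrt(19))*(-4 + 15)) = -3 + (-909 + (I*sqrt(19))*11) = -3 + (-909 + 11*I*sqrt(19)) = -912 + 11*I*sqrt(19) ≈ -912.0 + 47.948*I)
T(W) = (875 + W)/(-500 + W)
-831123 + T(k) = -831123 + (875 + (-912 + 11*I*sqrt(19)))/(-500 + (-912 + 11*I*sqrt(19))) = -831123 + (-37 + 11*I*sqrt(19))/(-1412 + 11*I*sqrt(19))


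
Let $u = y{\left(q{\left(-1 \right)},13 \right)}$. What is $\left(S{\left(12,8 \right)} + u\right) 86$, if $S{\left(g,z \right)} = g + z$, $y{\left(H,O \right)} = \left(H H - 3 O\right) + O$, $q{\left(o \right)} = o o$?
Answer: $-430$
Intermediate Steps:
$q{\left(o \right)} = o^{2}$
$y{\left(H,O \right)} = H^{2} - 2 O$ ($y{\left(H,O \right)} = \left(H^{2} - 3 O\right) + O = H^{2} - 2 O$)
$u = -25$ ($u = \left(\left(-1\right)^{2}\right)^{2} - 26 = 1^{2} - 26 = 1 - 26 = -25$)
$\left(S{\left(12,8 \right)} + u\right) 86 = \left(\left(12 + 8\right) - 25\right) 86 = \left(20 - 25\right) 86 = \left(-5\right) 86 = -430$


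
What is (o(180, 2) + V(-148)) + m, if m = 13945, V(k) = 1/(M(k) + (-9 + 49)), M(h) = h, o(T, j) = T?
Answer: 1525499/108 ≈ 14125.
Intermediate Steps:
V(k) = 1/(40 + k) (V(k) = 1/(k + (-9 + 49)) = 1/(k + 40) = 1/(40 + k))
(o(180, 2) + V(-148)) + m = (180 + 1/(40 - 148)) + 13945 = (180 + 1/(-108)) + 13945 = (180 - 1/108) + 13945 = 19439/108 + 13945 = 1525499/108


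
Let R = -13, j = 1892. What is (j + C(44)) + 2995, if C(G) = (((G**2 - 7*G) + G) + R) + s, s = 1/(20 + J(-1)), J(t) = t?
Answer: 124375/19 ≈ 6546.1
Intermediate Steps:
s = 1/19 (s = 1/(20 - 1) = 1/19 ≈ 0.052632)
C(G) = -246/19 + G**2 - 6*G (C(G) = (((G**2 - 7*G) + G) - 13) + 1/19 = ((G**2 - 6*G) - 13) + 1/19 = (-13 + G**2 - 6*G) + 1/19 = -246/19 + G**2 - 6*G)
(j + C(44)) + 2995 = (1892 + (-246/19 + 44**2 - 6*44)) + 2995 = (1892 + (-246/19 + 1936 - 264)) + 2995 = (1892 + 31522/19) + 2995 = 67470/19 + 2995 = 124375/19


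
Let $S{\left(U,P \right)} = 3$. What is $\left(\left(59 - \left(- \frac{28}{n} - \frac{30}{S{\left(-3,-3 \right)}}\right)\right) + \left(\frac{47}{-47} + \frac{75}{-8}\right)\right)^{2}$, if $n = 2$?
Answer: $\frac{337561}{64} \approx 5274.4$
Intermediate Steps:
$\left(\left(59 - \left(- \frac{28}{n} - \frac{30}{S{\left(-3,-3 \right)}}\right)\right) + \left(\frac{47}{-47} + \frac{75}{-8}\right)\right)^{2} = \left(\left(59 - \left(- \frac{28}{2} - \frac{30}{3}\right)\right) + \left(\frac{47}{-47} + \frac{75}{-8}\right)\right)^{2} = \left(\left(59 - \left(\left(-28\right) \frac{1}{2} - 10\right)\right) + \left(47 \left(- \frac{1}{47}\right) + 75 \left(- \frac{1}{8}\right)\right)\right)^{2} = \left(\left(59 - \left(-14 - 10\right)\right) - \frac{83}{8}\right)^{2} = \left(\left(59 - -24\right) - \frac{83}{8}\right)^{2} = \left(\left(59 + 24\right) - \frac{83}{8}\right)^{2} = \left(83 - \frac{83}{8}\right)^{2} = \left(\frac{581}{8}\right)^{2} = \frac{337561}{64}$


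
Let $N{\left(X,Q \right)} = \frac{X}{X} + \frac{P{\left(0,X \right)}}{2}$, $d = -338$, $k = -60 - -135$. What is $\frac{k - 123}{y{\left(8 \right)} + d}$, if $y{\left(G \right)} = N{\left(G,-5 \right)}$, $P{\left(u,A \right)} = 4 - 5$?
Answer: $\frac{32}{225} \approx 0.14222$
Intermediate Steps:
$k = 75$ ($k = -60 + 135 = 75$)
$P{\left(u,A \right)} = -1$
$N{\left(X,Q \right)} = \frac{1}{2}$ ($N{\left(X,Q \right)} = \frac{X}{X} - \frac{1}{2} = 1 - \frac{1}{2} = \frac{1}{2}$)
$y{\left(G \right)} = \frac{1}{2}$
$\frac{k - 123}{y{\left(8 \right)} + d} = \frac{75 - 123}{\frac{1}{2} - 338} = - \frac{48}{- \frac{675}{2}} = \left(-48\right) \left(- \frac{2}{675}\right) = \frac{32}{225}$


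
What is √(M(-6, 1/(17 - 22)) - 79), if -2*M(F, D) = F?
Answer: 2*I*√19 ≈ 8.7178*I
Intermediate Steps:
M(F, D) = -F/2
√(M(-6, 1/(17 - 22)) - 79) = √(-½*(-6) - 79) = √(3 - 79) = √(-76) = 2*I*√19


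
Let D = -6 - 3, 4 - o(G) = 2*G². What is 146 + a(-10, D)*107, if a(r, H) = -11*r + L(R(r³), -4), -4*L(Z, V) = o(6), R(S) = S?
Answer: 13735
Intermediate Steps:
o(G) = 4 - 2*G²
D = -9
L(Z, V) = 17 (L(Z, V) = -(4 - 2*6²)/4 = -(4 - 2*36)/4 = -(4 - 72)/4 = -¼*(-68) = 17)
a(r, H) = 17 - 11*r (a(r, H) = -11*r + 17 = 17 - 11*r)
146 + a(-10, D)*107 = 146 + (17 - 11*(-10))*107 = 146 + (17 + 110)*107 = 146 + 127*107 = 146 + 13589 = 13735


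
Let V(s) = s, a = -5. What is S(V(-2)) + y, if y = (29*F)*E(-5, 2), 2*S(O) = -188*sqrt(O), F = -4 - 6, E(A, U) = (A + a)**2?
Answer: -29000 - 94*I*sqrt(2) ≈ -29000.0 - 132.94*I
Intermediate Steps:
E(A, U) = (-5 + A)**2 (E(A, U) = (A - 5)**2 = (-5 + A)**2)
F = -10
S(O) = -94*sqrt(O) (S(O) = (-188*sqrt(O))/2 = -94*sqrt(O))
y = -29000 (y = (29*(-10))*(-5 - 5)**2 = -290*(-10)**2 = -290*100 = -29000)
S(V(-2)) + y = -94*I*sqrt(2) - 29000 = -29000 - 94*I*sqrt(2)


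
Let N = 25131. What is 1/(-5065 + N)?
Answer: 1/20066 ≈ 4.9836e-5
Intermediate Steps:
1/(-5065 + N) = 1/(-5065 + 25131) = 1/20066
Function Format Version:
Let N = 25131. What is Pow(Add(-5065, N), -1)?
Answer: Rational(1, 20066) ≈ 4.9836e-5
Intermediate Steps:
Pow(Add(-5065, N), -1) = Pow(Add(-5065, 25131), -1) = Pow(20066, -1) = Rational(1, 20066)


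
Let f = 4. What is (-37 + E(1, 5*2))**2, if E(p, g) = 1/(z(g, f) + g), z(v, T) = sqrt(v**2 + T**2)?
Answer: 45315/32 - 301*sqrt(29)/32 ≈ 1365.4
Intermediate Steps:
z(v, T) = sqrt(T**2 + v**2)
E(p, g) = 1/(g + sqrt(16 + g**2)) (E(p, g) = 1/(sqrt(4**2 + g**2) + g) = 1/(sqrt(16 + g**2) + g) = 1/(g + sqrt(16 + g**2)))
(-37 + E(1, 5*2))**2 = (-37 + 1/(5*2 + sqrt(16 + (5*2)**2)))**2 = (-37 + 1/(10 + sqrt(16 + 10**2)))**2 = (-37 + 1/(10 + sqrt(16 + 100)))**2 = (-37 + 1/(10 + sqrt(116)))**2 = (-37 + 1/(10 + 2*sqrt(29)))**2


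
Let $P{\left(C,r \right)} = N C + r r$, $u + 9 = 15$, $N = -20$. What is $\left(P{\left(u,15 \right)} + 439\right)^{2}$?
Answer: $295936$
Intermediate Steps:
$u = 6$ ($u = -9 + 15 = 6$)
$P{\left(C,r \right)} = r^{2} - 20 C$ ($P{\left(C,r \right)} = - 20 C + r r = - 20 C + r^{2} = r^{2} - 20 C$)
$\left(P{\left(u,15 \right)} + 439\right)^{2} = \left(\left(15^{2} - 120\right) + 439\right)^{2} = \left(\left(225 - 120\right) + 439\right)^{2} = \left(105 + 439\right)^{2} = 544^{2} = 295936$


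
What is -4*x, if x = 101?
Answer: -404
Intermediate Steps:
-4*x = -4*101 = -404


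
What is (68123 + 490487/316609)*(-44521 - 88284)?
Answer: -2864450512550170/316609 ≈ -9.0473e+9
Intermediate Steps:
(68123 + 490487/316609)*(-44521 - 88284) = (68123 + 490487*(1/316609))*(-132805) = (68123 + 490487/316609)*(-132805) = (21568845394/316609)*(-132805) = -2864450512550170/316609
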